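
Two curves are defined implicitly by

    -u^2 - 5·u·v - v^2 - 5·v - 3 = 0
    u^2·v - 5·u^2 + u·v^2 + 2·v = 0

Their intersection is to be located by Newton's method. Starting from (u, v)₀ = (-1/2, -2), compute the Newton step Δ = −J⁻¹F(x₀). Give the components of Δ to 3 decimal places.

(-0.068, 2.000)

At (-1/2, -2): F = (-2.250, -7.750).
Jacobian J = [[-2·u - 5·v, -5·u - 2·v - 5], [2·u·v - 10·u + v^2, u^2 + 2·u·v + 2]].
At the point, J = [[11.000, 1.500], [11.000, 4.250]] (det J = 30.250).
Solving J·Δ = −F gives Δ = (-0.068, 2.000).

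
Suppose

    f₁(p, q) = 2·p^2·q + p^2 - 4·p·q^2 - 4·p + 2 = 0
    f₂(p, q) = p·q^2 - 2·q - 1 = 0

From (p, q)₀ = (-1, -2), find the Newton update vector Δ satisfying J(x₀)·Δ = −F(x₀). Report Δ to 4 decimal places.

At (-1, -2): F = (19.0000, -1.0000).
Jacobian J = [[4·p·q + 2·p - 4·q^2 - 4, 2·p^2 - 8·p·q], [q^2, 2·p·q - 2]].
At the point, J = [[-14.0000, -14.0000], [4.0000, 2.0000]] (det J = 28.0000).
Solving J·Δ = −F gives Δ = (-0.8571, 2.2143).

(-0.8571, 2.2143)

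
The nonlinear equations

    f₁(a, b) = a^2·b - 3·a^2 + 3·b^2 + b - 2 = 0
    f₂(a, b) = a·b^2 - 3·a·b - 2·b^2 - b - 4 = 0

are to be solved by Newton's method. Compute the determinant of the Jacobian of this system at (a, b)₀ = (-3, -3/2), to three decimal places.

614.250

J = [[2·a·b - 6·a, a^2 + 6·b + 1], [b^2 - 3·b, 2·a·b - 3·a - 4·b - 1]].
At the point, J = [[27.000, 1.000], [6.750, 23.000]].
det J = 614.250.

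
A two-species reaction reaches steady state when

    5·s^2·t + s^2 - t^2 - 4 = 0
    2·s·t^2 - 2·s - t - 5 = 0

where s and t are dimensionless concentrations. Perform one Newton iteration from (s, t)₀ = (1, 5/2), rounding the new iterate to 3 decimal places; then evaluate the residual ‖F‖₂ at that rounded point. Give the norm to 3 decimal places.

0.488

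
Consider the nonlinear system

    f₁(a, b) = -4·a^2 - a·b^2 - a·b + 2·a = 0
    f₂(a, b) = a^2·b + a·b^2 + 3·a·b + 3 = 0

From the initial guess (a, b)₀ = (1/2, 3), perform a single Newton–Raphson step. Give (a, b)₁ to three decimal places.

(-1.804, 10.500)

At (1/2, 3): F = (-6.000, 12.750).
Jacobian J = [[-8·a - b^2 - b + 2, -2·a·b - a], [2·a·b + b^2 + 3·b, a^2 + 2·a·b + 3·a]].
At the point, J = [[-14.000, -3.500], [21.000, 4.750]] (det J = 7.000).
Solving J·Δ = −F gives Δ = (-2.304, 7.500).
Then the next iterate is (a, b)₁ = (-1.804, 10.500).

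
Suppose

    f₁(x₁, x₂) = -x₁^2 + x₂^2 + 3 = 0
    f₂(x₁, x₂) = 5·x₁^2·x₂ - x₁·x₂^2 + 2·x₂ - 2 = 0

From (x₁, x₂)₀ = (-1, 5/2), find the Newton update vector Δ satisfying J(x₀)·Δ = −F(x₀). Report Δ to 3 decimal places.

At (-1, 5/2): F = (8.250, 21.750).
Jacobian J = [[-2·x₁, 2·x₂], [10·x₁·x₂ - x₂^2, 5·x₁^2 - 2·x₁·x₂ + 2]].
At the point, J = [[2.000, 5.000], [-31.250, 12.000]] (det J = 180.250).
Solving J·Δ = −F gives Δ = (0.054, -1.672).

(0.054, -1.672)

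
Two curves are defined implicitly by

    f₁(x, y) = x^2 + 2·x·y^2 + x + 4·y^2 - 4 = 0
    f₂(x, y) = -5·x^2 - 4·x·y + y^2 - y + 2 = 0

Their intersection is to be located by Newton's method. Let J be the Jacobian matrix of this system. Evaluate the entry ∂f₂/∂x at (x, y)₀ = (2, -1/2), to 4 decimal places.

-18.0000

∂f₂/∂x = -10·x - 4·y.
At (2, -1/2) this is -18.0000.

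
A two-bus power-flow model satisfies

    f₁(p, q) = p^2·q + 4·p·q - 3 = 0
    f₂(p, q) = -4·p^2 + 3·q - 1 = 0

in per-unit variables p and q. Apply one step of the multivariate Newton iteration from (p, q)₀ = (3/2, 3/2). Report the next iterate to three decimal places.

(0.937, 1.080)

At (3/2, 3/2): F = (9.375, -5.500).
Jacobian J = [[2·p·q + 4·q, p^2 + 4·p], [-8·p, 3]].
At the point, J = [[10.500, 8.250], [-12.000, 3.000]] (det J = 130.500).
Solving J·Δ = −F gives Δ = (-0.563, -0.420).
Then the next iterate is (p, q)₁ = (0.937, 1.080).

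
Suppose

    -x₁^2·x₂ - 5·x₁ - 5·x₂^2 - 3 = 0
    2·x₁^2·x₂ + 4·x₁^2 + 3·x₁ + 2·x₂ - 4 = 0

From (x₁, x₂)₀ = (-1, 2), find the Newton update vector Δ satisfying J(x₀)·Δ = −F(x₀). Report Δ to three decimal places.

At (-1, 2): F = (-20.000, 5.000).
Jacobian J = [[-2·x₁·x₂ - 5, -x₁^2 - 10·x₂], [4·x₁·x₂ + 8·x₁ + 3, 2·x₁^2 + 2]].
At the point, J = [[-1.000, -21.000], [-13.000, 4.000]] (det J = -277.000).
Solving J·Δ = −F gives Δ = (0.090, -0.957).

(0.090, -0.957)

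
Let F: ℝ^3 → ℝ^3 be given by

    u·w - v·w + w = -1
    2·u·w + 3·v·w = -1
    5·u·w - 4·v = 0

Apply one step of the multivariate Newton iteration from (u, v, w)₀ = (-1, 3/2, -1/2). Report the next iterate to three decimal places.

(1.169, -0.466, -0.712)

At (-1, 3/2, -1/2): F = (1.750, -0.250, -3.500).
Jacobian J = [[w, -w, u - v + 1], [2·w, 3·w, 2·u + 3·v], [5·w, -4, 5·u]].
At the point, J = [[-0.500, 0.500, -1.500], [-1.000, -1.500, 2.500], [-2.500, -4.000, -5.000]] (det J = -14.750).
Solving J·Δ = −F gives Δ = (2.169, -1.966, -0.212).
Then the next iterate is (u, v, w)₁ = (1.169, -0.466, -0.712).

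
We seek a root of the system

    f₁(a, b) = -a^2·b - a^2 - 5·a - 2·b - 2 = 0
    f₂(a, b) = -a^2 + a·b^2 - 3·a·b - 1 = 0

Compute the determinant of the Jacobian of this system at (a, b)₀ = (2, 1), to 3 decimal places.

J = [[-2·a·b - 2·a - 5, -a^2 - 2], [-2·a + b^2 - 3·b, 2·a·b - 3·a]].
At the point, J = [[-13.000, -6.000], [-6.000, -2.000]].
det J = -10.000.

-10.000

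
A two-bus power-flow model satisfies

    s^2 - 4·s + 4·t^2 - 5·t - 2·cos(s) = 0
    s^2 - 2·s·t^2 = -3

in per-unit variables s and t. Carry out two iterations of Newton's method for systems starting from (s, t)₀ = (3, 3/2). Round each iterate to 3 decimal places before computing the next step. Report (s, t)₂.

At (3, 3/2): F = (0.47998, -1.500).
Jacobian J = [[2·s + 2·sin(s) - 4, 8·t - 5], [2·s - 2·t^2, -4·s·t]].
At the point, J = [[2.28224, 7.000], [1.500, -18.000]] (det J = -51.58032).
Solving J·Δ = −F gives Δ = (0.036, -0.080).
Then the next iterate is (s, t)₁ = (3.036, 1.420).
Round to (3.036, 1.420) and repeat: F = (0.02776, -0.02628), J = [[2.28279, 6.360], [2.03920, -17.24448]].
Δ = (-0.006, -0.002), so (s, t)₂ = (3.030, 1.418).

(3.030, 1.418)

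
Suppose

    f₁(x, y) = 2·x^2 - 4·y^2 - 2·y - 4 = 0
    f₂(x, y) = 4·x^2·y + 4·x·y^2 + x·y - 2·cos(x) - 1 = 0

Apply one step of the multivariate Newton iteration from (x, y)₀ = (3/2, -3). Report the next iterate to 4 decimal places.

(3.6573, -2.2474)

At (3/2, -3): F = (-29.5000, 21.358526).
Jacobian J = [[4·x, -8·y - 2], [8·x·y + 4·y^2 + y + 2·sin(x), 4·x^2 + 8·x·y + x]].
At the point, J = [[6.0000, 22.0000], [-1.005010, -25.5000]] (det J = -130.889779).
Solving J·Δ = −F gives Δ = (2.1573, 0.7526).
Then the next iterate is (x, y)₁ = (3.6573, -2.2474).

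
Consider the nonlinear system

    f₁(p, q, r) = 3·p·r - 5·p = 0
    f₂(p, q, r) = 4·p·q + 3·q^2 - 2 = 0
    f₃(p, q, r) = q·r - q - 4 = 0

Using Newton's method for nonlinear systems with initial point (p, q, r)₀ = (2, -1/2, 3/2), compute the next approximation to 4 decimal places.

(26.0526, 10.1711, 3.6711)

At (2, -1/2, 3/2): F = (-1.0000, -5.2500, -4.2500).
Jacobian J = [[3·r - 5, 0, 3·p], [4·q, 4·p + 6·q, 0], [0, r - 1, q]].
At the point, J = [[-0.5000, 0.0000, 6.0000], [-2.0000, 5.0000, 0.0000], [0.0000, 0.5000, -0.5000]] (det J = -4.7500).
Solving J·Δ = −F gives Δ = (24.0526, 10.6711, 2.1711).
Then the next iterate is (p, q, r)₁ = (26.0526, 10.1711, 3.6711).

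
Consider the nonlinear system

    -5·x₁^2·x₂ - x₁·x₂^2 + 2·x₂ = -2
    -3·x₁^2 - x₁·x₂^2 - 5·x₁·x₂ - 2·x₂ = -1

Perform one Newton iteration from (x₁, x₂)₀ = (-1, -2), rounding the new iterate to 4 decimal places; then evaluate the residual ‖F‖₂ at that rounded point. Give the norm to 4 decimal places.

3.5246

At (-1, -2): F = (12.0000, -4.0000).
Jacobian J = [[-10·x₁·x₂ - x₂^2, -5·x₁^2 - 2·x₁·x₂ + 2], [-6·x₁ - x₂^2 - 5·x₂, -2·x₁·x₂ - 5·x₁ - 2]].
At the point, J = [[-24.0000, -7.0000], [12.0000, -1.0000]] (det J = 108.0000).
Solving J·Δ = −F gives Δ = (0.3704, 0.4444).
Then the next iterate is (x₁, x₂)₁ = (-0.6296, -1.5556).
Re-evaluating at (-0.6296, -1.5556): F = (3.495533, -0.451454), so ‖F‖₂ = 3.5246.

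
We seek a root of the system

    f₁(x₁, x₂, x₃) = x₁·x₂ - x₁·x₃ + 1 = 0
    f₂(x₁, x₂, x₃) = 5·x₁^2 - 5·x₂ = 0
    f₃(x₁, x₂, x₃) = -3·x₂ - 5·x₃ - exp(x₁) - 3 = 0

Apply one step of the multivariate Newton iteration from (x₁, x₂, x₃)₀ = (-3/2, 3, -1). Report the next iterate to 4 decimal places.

(-1.0179, 0.8038, -1.1484)

At (-3/2, 3, -1): F = (-5.0000, -3.7500, -7.223130).
Jacobian J = [[x₂ - x₃, x₁, -x₁], [10·x₁, -5, 0], [-exp(x₁), -3, -5]].
At the point, J = [[4.0000, -1.5000, 1.5000], [-15.0000, -5.0000, 0.0000], [-0.223130, -3.0000, -5.0000]] (det J = 278.326524).
Solving J·Δ = −F gives Δ = (0.4821, -2.1962, -0.1484).
Then the next iterate is (x₁, x₂, x₃)₁ = (-1.0179, 0.8038, -1.1484).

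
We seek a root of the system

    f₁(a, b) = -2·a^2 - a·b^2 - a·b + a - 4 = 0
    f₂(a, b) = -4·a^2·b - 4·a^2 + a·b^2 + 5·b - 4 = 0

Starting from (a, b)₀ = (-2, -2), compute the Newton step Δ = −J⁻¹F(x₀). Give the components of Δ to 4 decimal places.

(-0.0645, -1.7419)

At (-2, -2): F = (-10.0000, -6.0000).
Jacobian J = [[-4·a - b^2 - b + 1, -2·a·b - a], [-8·a·b - 8·a + b^2, -4·a^2 + 2·a·b + 5]].
At the point, J = [[7.0000, -6.0000], [-12.0000, -3.0000]] (det J = -93.0000).
Solving J·Δ = −F gives Δ = (-0.0645, -1.7419).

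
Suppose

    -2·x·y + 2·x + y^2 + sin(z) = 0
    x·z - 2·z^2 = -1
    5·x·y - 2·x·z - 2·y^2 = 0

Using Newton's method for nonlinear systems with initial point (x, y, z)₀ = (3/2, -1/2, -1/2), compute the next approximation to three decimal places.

(0.166, -0.459, -0.619)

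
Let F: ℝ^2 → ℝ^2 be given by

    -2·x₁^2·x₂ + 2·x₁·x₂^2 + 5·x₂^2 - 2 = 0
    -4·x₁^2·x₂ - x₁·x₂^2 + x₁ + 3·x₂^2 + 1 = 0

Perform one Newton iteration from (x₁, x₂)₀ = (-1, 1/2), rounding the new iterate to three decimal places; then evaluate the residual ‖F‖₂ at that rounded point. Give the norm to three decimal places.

18.103

At (-1, 1/2): F = (-2.250, -1.000).
Jacobian J = [[-4·x₁·x₂ + 2·x₂^2, -2·x₁^2 + 4·x₁·x₂ + 10·x₂], [-8·x₁·x₂ - x₂^2 + 1, -4·x₁^2 - 2·x₁·x₂ + 6·x₂]].
At the point, J = [[2.500, 1.000], [4.750, 0.000]] (det J = -4.750).
Solving J·Δ = −F gives Δ = (0.211, 1.724).
Then the next iterate is (x₁, x₂)₁ = (-0.789, 2.224).
Re-evaluating at (-0.789, 2.224): F = (12.15684, 13.41411), so ‖F‖₂ = 18.103.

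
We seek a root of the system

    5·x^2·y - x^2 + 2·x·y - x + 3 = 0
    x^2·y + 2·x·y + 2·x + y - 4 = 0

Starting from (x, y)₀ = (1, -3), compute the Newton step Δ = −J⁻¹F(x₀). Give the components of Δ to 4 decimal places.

At (1, -3): F = (-20.0000, -14.0000).
Jacobian J = [[10·x·y - 2·x + 2·y - 1, 5·x^2 + 2·x], [2·x·y + 2·y + 2, x^2 + 2·x + 1]].
At the point, J = [[-39.0000, 7.0000], [-10.0000, 4.0000]] (det J = -86.0000).
Solving J·Δ = −F gives Δ = (0.2093, 4.0233).

(0.2093, 4.0233)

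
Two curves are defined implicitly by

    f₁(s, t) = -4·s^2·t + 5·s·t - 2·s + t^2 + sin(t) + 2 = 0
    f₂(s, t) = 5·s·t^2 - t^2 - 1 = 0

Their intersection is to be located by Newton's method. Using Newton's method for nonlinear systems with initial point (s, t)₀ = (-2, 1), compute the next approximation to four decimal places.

(-1.6077, 0.5437)

At (-2, 1): F = (-18.158529, -12.0000).
Jacobian J = [[-8·s·t + 5·t - 2, -4·s^2 + 5·s + 2·t + cos(t)], [5·t^2, 10·s·t - 2·t]].
At the point, J = [[19.0000, -23.459698], [5.0000, -22.0000]] (det J = -300.701512).
Solving J·Δ = −F gives Δ = (0.3923, -0.4563).
Then the next iterate is (s, t)₁ = (-1.6077, 0.5437).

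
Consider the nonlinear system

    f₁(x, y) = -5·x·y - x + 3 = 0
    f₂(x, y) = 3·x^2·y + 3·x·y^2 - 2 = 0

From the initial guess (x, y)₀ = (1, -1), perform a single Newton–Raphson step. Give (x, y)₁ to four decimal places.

At (1, -1): F = (7.0000, -2.0000).
Jacobian J = [[-5·y - 1, -5·x], [6·x·y + 3·y^2, 3·x^2 + 6·x·y]].
At the point, J = [[4.0000, -5.0000], [-3.0000, -3.0000]] (det J = -27.0000).
Solving J·Δ = −F gives Δ = (-1.1481, 0.4815).
Then the next iterate is (x, y)₁ = (-0.1481, -0.5185).

(-0.1481, -0.5185)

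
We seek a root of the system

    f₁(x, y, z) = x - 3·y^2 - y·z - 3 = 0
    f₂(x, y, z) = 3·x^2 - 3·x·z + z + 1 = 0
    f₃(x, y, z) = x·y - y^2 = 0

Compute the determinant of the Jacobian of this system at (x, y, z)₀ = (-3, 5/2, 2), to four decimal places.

J = [[1, -6·y - z, -y], [6·x - 3·z, 0, -3·x + 1], [y, x - 2·y, 0]].
At the point, J = [[1.0000, -17.0000, -2.5000], [-24.0000, 0.0000, 10.0000], [2.5000, -8.0000, 0.0000]].
det J = -825.0000.

-825.0000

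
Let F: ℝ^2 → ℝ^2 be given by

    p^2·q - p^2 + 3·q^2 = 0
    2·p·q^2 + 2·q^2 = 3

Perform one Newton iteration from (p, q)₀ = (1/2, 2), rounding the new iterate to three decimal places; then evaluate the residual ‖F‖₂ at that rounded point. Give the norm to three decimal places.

2.826

At (1/2, 2): F = (12.250, 9.000).
Jacobian J = [[2·p·q - 2·p, p^2 + 6·q], [2·q^2, 4·p·q + 4·q]].
At the point, J = [[1.000, 12.250], [8.000, 12.000]] (det J = -86.000).
Solving J·Δ = −F gives Δ = (0.427, -1.035).
Then the next iterate is (p, q)₁ = (0.927, 0.965).
Re-evaluating at (0.927, 0.965): F = (2.76360, 0.58894), so ‖F‖₂ = 2.826.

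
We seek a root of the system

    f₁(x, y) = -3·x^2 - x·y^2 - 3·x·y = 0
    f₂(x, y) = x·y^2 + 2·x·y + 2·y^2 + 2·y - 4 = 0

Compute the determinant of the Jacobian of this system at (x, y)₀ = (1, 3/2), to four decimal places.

J = [[-6·x - y^2 - 3·y, -2·x·y - 3·x], [y^2 + 2·y, 2·x·y + 2·x + 4·y + 2]].
At the point, J = [[-12.7500, -6.0000], [5.2500, 13.0000]].
det J = -134.2500.

-134.2500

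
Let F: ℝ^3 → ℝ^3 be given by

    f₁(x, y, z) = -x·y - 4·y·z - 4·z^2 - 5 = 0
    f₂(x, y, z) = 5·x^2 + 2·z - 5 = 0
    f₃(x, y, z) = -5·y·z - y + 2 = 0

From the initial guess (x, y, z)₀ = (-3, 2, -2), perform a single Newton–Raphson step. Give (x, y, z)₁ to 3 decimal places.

At (-3, 2, -2): F = (1.000, 36.000, 20.000).
Jacobian J = [[-y, -x - 4·z, -4·y - 8·z], [10·x, 0, 2], [0, -5·z - 1, -5·y]].
At the point, J = [[-2.000, 11.000, 8.000], [-30.000, 0.000, 2.000], [0.000, 9.000, -10.000]] (det J = -5424.000).
Solving J·Δ = −F gives Δ = (1.286, -0.793, 1.287).
Then the next iterate is (x, y, z)₁ = (-1.714, 1.207, -0.713).

(-1.714, 1.207, -0.713)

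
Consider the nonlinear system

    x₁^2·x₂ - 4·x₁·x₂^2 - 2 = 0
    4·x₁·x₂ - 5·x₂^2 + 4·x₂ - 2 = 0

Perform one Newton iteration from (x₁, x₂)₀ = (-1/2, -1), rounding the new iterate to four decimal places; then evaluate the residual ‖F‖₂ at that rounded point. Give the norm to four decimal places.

At (-1/2, -1): F = (-0.2500, -9.0000).
Jacobian J = [[2·x₁·x₂ - 4·x₂^2, x₁^2 - 8·x₁·x₂], [4·x₂, 4·x₁ - 10·x₂ + 4]].
At the point, J = [[-3.0000, -3.7500], [-4.0000, 12.0000]] (det J = -51.0000).
Solving J·Δ = −F gives Δ = (-0.7206, 0.5098).
Then the next iterate is (x₁, x₂)₁ = (-1.2206, -0.4902).
Re-evaluating at (-1.2206, -0.4902): F = (-1.557110, -2.768928), so ‖F‖₂ = 3.1767.

3.1767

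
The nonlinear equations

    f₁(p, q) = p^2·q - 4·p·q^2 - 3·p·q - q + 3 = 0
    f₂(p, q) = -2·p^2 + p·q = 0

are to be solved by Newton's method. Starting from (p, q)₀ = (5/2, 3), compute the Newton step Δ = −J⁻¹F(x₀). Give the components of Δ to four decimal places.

(-1.0683, -0.9912)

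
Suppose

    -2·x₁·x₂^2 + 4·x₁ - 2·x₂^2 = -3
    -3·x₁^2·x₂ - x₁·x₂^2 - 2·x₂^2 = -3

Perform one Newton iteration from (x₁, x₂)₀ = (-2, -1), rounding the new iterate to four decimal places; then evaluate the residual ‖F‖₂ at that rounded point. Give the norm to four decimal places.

At (-2, -1): F = (-3.0000, 15.0000).
Jacobian J = [[-2·x₂^2 + 4, -4·x₁·x₂ - 4·x₂], [-6·x₁·x₂ - x₂^2, -3·x₁^2 - 2·x₁·x₂ - 4·x₂]].
At the point, J = [[2.0000, -4.0000], [-13.0000, -12.0000]] (det J = -76.0000).
Solving J·Δ = −F gives Δ = (1.2632, -0.1184).
Then the next iterate is (x₁, x₂)₁ = (-0.7368, -1.1184).
Re-evaluating at (-0.7368, -1.1184): F = (-0.605631, 3.241418), so ‖F‖₂ = 3.2975.

3.2975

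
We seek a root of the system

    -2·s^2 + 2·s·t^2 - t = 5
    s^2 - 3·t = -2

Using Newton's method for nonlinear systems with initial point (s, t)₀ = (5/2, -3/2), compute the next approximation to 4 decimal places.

(0.2383, -1.0194)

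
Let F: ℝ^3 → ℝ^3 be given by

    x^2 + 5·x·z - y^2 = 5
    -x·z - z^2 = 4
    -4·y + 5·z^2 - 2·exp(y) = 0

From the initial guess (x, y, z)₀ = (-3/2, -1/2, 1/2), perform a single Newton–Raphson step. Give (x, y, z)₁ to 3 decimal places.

At (-3/2, -1/2, 1/2): F = (-6.750, -3.500, 2.03694).
Jacobian J = [[2·x + 5·z, -2·y, 5·x], [-z, 0, -x - 2·z], [0, -2·exp(y) - 4, 10·z]].
At the point, J = [[-0.500, 1.000, -7.500], [-0.500, 0.000, 0.500], [0.000, -5.21306, 5.000]] (det J = -18.35225).
Solving J·Δ = −F gives Δ = (-7.406, 0.001, -0.406).
Then the next iterate is (x, y, z)₁ = (-8.906, -0.499, 0.094).

(-8.906, -0.499, 0.094)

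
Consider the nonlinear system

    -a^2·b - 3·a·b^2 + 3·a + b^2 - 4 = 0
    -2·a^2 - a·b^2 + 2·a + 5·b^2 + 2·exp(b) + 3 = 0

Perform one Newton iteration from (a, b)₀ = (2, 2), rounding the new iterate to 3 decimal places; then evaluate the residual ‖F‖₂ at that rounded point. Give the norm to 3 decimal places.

10.432

At (2, 2): F = (-26.000, 25.77811).
Jacobian J = [[-2·a·b - 3·b^2 + 3, -a^2 - 6·a·b + 2·b], [-4·a - b^2 + 2, -2·a·b + 10·b + 2·exp(b)]].
At the point, J = [[-17.000, -24.000], [-10.000, 26.77811]] (det J = -695.22791).
Solving J·Δ = −F gives Δ = (-0.112, -1.004).
Then the next iterate is (a, b)₁ = (1.888, 0.996).
Re-evaluating at (1.888, 0.996): F = (-6.51305, 8.14893), so ‖F‖₂ = 10.432.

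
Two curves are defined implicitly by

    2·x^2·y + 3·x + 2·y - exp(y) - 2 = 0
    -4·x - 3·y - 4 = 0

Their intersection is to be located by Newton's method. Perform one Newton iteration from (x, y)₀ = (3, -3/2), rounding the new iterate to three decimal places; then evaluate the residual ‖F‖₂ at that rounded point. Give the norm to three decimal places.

6.154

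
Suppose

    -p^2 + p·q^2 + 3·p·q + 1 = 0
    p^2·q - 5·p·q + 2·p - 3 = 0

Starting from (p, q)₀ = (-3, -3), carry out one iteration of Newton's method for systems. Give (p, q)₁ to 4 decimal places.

(0.1404, -4.2047)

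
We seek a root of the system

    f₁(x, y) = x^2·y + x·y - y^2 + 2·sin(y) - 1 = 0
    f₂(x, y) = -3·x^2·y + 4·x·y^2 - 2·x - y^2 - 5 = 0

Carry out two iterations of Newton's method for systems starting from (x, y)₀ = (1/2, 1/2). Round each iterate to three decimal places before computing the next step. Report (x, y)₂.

(-1.307, 1.137)

At (1/2, 1/2): F = (0.08385, -6.125).
Jacobian J = [[2·x·y + y, x^2 + x - 2·y + 2·cos(y)], [-6·x·y + 4·y^2 - 2, -3·x^2 + 8·x·y - 2·y]].
At the point, J = [[1.000, 1.50517], [-2.500, 0.250]] (det J = 4.01291).
Solving J·Δ = −F gives Δ = (-2.303, 1.474).
Then the next iterate is (x, y)₁ = (-1.803, 1.974).
Round to (-1.803, 1.974) and repeat: F = (-0.19908, -52.64479), J = [[-5.14424, -3.28493], [34.94144, -42.17340]].
Δ = (0.496, -0.837), so (x, y)₂ = (-1.307, 1.137).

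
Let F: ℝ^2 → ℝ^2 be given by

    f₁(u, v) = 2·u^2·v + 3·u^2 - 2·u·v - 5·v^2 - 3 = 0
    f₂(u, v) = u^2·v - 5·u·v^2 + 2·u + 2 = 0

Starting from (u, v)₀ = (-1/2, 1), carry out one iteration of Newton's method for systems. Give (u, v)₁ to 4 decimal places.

(-0.4761, 0.3039)

At (-1/2, 1): F = (-5.7500, 3.7500).
Jacobian J = [[4·u·v + 6·u - 2·v, 2·u^2 - 2·u - 10·v], [2·u·v - 5·v^2 + 2, u^2 - 10·u·v]].
At the point, J = [[-7.0000, -8.5000], [-4.0000, 5.2500]] (det J = -70.7500).
Solving J·Δ = −F gives Δ = (0.0239, -0.6961).
Then the next iterate is (u, v)₁ = (-0.4761, 0.3039).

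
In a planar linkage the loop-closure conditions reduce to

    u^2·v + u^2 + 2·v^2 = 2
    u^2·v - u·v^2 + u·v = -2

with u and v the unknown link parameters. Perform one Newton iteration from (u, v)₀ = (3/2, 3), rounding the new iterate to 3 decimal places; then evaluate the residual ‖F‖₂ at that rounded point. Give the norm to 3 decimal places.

8.621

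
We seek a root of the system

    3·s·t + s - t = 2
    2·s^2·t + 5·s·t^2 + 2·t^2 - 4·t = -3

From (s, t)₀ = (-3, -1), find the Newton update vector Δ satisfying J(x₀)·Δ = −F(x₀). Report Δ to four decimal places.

(0.4444, 0.4111)

At (-3, -1): F = (5.0000, -24.0000).
Jacobian J = [[3·t + 1, 3·s - 1], [4·s·t + 5·t^2, 2·s^2 + 10·s·t + 4·t - 4]].
At the point, J = [[-2.0000, -10.0000], [17.0000, 40.0000]] (det J = 90.0000).
Solving J·Δ = −F gives Δ = (0.4444, 0.4111).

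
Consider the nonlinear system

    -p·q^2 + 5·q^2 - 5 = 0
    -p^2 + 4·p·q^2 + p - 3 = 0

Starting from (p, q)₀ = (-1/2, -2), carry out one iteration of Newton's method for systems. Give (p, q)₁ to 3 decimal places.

At (-1/2, -2): F = (17.000, -11.750).
Jacobian J = [[-q^2, -2·p·q + 10·q], [-2·p + 4·q^2 + 1, 8·p·q]].
At the point, J = [[-4.000, -22.000], [18.000, 8.000]] (det J = 364.000).
Solving J·Δ = −F gives Δ = (0.337, 0.712).
Then the next iterate is (p, q)₁ = (-0.163, -1.288).

(-0.163, -1.288)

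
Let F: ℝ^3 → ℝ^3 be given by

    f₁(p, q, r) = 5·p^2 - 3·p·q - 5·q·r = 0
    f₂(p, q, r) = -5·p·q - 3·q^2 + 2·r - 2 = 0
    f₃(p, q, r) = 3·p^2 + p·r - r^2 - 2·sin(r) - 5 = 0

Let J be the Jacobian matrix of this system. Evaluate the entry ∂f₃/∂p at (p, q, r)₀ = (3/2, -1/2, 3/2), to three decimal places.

∂f₃/∂p = 6·p + r.
At (3/2, -1/2, 3/2) this is 10.500.

10.500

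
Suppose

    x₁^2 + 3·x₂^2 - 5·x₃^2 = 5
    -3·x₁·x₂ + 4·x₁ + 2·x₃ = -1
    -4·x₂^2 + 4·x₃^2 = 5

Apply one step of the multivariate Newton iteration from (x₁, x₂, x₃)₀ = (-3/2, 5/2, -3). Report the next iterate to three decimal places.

(-2.728, 0.718, -1.265)

At (-3/2, 5/2, -3): F = (-29.000, 0.250, 6.000).
Jacobian J = [[2·x₁, 6·x₂, -10·x₃], [-3·x₂ + 4, -3·x₁, 2], [0, -8·x₂, 8·x₃]].
At the point, J = [[-3.000, 15.000, 30.000], [-3.500, 4.500, 2.000], [0.000, -20.000, -24.000]] (det J = 1044.000).
Solving J·Δ = −F gives Δ = (-1.228, -1.782, 1.735).
Then the next iterate is (x₁, x₂, x₃)₁ = (-2.728, 0.718, -1.265).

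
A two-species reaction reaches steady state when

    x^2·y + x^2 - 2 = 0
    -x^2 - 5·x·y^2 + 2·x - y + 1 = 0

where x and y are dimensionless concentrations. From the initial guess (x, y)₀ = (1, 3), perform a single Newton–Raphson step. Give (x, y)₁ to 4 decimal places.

At (1, 3): F = (2.0000, -46.0000).
Jacobian J = [[2·x·y + 2·x, x^2], [-2·x - 5·y^2 + 2, -10·x·y - 1]].
At the point, J = [[8.0000, 1.0000], [-45.0000, -31.0000]] (det J = -203.0000).
Solving J·Δ = −F gives Δ = (-0.0788, -1.3695).
Then the next iterate is (x, y)₁ = (0.9212, 1.6305).

(0.9212, 1.6305)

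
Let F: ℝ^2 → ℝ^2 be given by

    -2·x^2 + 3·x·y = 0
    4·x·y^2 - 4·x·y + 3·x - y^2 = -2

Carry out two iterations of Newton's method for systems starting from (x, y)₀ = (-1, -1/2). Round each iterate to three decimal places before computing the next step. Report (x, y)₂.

(-0.442, -0.278)

At (-1, -1/2): F = (-0.500, -4.250).
Jacobian J = [[-4·x + 3·y, 3·x], [4·y^2 - 4·y + 3, 8·x·y - 4·x - 2·y]].
At the point, J = [[2.500, -3.000], [6.000, 9.000]] (det J = 40.500).
Solving J·Δ = −F gives Δ = (0.426, 0.188).
Then the next iterate is (x, y)₁ = (-0.574, -0.312).
Round to (-0.574, -0.312) and repeat: F = (-0.12169, -0.75920), J = [[1.360, -1.722], [4.63738, 4.35270]].
Δ = (0.132, 0.034), so (x, y)₂ = (-0.442, -0.278).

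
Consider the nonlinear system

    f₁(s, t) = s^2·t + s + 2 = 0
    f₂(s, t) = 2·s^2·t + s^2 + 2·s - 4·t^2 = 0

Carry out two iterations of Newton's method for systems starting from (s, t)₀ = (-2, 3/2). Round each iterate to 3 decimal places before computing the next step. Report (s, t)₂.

At (-2, 3/2): F = (6.000, 3.000).
Jacobian J = [[2·s·t + 1, s^2], [4·s·t + 2·s + 2, 2·s^2 - 8·t]].
At the point, J = [[-5.000, 4.000], [-14.000, -4.000]] (det J = 76.000).
Solving J·Δ = −F gives Δ = (0.474, -0.908).
Then the next iterate is (s, t)₁ = (-1.526, 0.592).
Round to (-1.526, 0.592) and repeat: F = (1.85258, 0.63197), J = [[-0.80678, 2.32868], [-4.66557, -0.07865]].
Δ = (0.148, -0.744), so (s, t)₂ = (-1.378, -0.152).

(-1.378, -0.152)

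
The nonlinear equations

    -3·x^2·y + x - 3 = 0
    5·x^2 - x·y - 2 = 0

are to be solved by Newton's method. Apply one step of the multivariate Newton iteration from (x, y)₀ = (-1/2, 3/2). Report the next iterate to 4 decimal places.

At (-1/2, 3/2): F = (-4.6250, 0.0000).
Jacobian J = [[-6·x·y + 1, -3·x^2], [10·x - y, -x]].
At the point, J = [[5.5000, -0.7500], [-6.5000, 0.5000]] (det J = -2.1250).
Solving J·Δ = −F gives Δ = (-1.0882, -14.1471).
Then the next iterate is (x, y)₁ = (-1.5882, -12.6471).

(-1.5882, -12.6471)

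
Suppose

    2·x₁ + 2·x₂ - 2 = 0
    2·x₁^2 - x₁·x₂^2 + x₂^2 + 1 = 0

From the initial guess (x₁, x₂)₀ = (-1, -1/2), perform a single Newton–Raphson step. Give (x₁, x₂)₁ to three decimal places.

At (-1, -1/2): F = (-5.000, 3.500).
Jacobian J = [[2, 2], [4·x₁ - x₂^2, -2·x₁·x₂ + 2·x₂]].
At the point, J = [[2.000, 2.000], [-4.250, -2.000]] (det J = 4.500).
Solving J·Δ = −F gives Δ = (-0.667, 3.167).
Then the next iterate is (x₁, x₂)₁ = (-1.667, 2.667).

(-1.667, 2.667)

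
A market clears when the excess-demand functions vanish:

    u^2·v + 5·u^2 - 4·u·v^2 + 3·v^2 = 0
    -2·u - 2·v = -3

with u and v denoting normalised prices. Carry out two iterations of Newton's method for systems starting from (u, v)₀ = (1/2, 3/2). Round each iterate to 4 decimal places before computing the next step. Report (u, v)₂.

(0.3864, 1.1136)

At (1/2, 3/2): F = (3.8750, -1.0000).
Jacobian J = [[2·u·v + 10·u - 4·v^2, u^2 - 8·u·v + 6·v], [-2, -2]].
At the point, J = [[-2.5000, 3.2500], [-2.0000, -2.0000]] (det J = 11.5000).
Solving J·Δ = −F gives Δ = (0.3913, -0.8913).
Then the next iterate is (u, v)₁ = (0.8913, 0.6087).
Round to (0.8913, 0.6087) and repeat: F = (4.246224, 0.0000), J = [[8.516006, 0.106341], [-2.0000, -2.0000]].
Δ = (-0.5049, 0.5049), so (u, v)₂ = (0.3864, 1.1136).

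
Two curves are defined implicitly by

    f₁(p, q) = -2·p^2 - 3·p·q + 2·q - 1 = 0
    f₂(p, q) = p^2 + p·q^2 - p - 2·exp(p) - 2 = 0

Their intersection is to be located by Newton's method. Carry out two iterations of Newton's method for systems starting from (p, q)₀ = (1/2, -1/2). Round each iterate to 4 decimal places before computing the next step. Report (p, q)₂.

(-1.3769, 0.7882)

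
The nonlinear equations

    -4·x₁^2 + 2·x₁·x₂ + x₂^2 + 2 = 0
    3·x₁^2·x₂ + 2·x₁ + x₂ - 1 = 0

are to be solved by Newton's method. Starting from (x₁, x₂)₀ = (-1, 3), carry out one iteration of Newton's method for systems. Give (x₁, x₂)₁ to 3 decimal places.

At (-1, 3): F = (1.000, 9.000).
Jacobian J = [[-8·x₁ + 2·x₂, 2·x₁ + 2·x₂], [6·x₁·x₂ + 2, 3·x₁^2 + 1]].
At the point, J = [[14.000, 4.000], [-16.000, 4.000]] (det J = 120.000).
Solving J·Δ = −F gives Δ = (0.267, -1.183).
Then the next iterate is (x₁, x₂)₁ = (-0.733, 1.817).

(-0.733, 1.817)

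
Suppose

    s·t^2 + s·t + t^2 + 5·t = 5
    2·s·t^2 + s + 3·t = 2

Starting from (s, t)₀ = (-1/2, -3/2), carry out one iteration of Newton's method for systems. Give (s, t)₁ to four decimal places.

(-3.5000, 2.7917)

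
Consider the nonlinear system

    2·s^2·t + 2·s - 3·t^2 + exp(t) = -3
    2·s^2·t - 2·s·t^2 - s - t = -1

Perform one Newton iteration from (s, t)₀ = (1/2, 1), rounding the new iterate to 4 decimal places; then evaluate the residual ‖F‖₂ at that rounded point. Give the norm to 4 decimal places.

At (1/2, 1): F = (4.218282, -1.0000).
Jacobian J = [[4·s·t + 2, 2·s^2 - 6·t + exp(t)], [4·s·t - 2·t^2 - 1, 2·s^2 - 4·s·t - 1]].
At the point, J = [[4.0000, -2.781718], [-1.0000, -2.5000]] (det J = -12.781718).
Solving J·Δ = −F gives Δ = (-1.0427, 0.0171).
Then the next iterate is (s, t)₁ = (-0.5427, 1.0171).
Re-evaluating at (-0.5427, 1.0171): F = (2.175406, 2.247557), so ‖F‖₂ = 3.1279.

3.1279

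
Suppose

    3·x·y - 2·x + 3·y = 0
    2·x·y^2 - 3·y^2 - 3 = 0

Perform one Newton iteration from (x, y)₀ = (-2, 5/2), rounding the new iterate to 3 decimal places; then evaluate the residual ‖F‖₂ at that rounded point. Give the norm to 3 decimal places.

At (-2, 5/2): F = (-3.500, -46.750).
Jacobian J = [[3·y - 2, 3·x + 3], [2·y^2, 4·x·y - 6·y]].
At the point, J = [[5.500, -3.000], [12.500, -35.000]] (det J = -155.000).
Solving J·Δ = −F gives Δ = (-0.115, -1.377).
Then the next iterate is (x, y)₁ = (-2.115, 1.123).
Re-evaluating at (-2.115, 1.123): F = (0.47356, -12.11796), so ‖F‖₂ = 12.127.

12.127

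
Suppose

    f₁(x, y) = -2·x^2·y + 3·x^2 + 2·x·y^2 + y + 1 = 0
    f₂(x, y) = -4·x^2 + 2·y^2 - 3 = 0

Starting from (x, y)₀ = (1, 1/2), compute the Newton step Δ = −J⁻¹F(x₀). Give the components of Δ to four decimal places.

(-0.8529, -0.1618)

At (1, 1/2): F = (4.0000, -6.5000).
Jacobian J = [[-4·x·y + 6·x + 2·y^2, -2·x^2 + 4·x·y + 1], [-8·x, 4·y]].
At the point, J = [[4.5000, 1.0000], [-8.0000, 2.0000]] (det J = 17.0000).
Solving J·Δ = −F gives Δ = (-0.8529, -0.1618).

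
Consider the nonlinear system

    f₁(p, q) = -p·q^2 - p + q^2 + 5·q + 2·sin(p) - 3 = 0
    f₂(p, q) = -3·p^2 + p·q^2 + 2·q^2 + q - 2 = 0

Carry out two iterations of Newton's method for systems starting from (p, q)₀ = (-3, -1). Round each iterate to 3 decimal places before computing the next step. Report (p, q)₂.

(-0.992, -3.229)

At (-3, -1): F = (-1.28224, -31.000).
Jacobian J = [[-q^2 + 2·cos(p) - 1, -2·p·q + 2·q + 5], [-6·p + q^2, 2·p·q + 4·q + 1]].
At the point, J = [[-3.97998, -3.000], [19.000, 3.000]] (det J = 45.06005).
Solving J·Δ = −F gives Δ = (2.149, -3.279).
Then the next iterate is (p, q)₁ = (-0.851, -4.279).
Round to (-0.851, -4.279) and repeat: F = (8.84364, 12.58640), J = [[-17.99138, -10.84086], [23.41584, -8.83314]].
Δ = (-0.141, 1.050), so (p, q)₂ = (-0.992, -3.229).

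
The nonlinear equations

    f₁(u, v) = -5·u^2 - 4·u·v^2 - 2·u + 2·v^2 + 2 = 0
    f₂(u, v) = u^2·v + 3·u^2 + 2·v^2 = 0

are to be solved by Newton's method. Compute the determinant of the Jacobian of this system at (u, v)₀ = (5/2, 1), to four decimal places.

2.2500

J = [[-10·u - 4·v^2 - 2, -8·u·v + 4·v], [2·u·v + 6·u, u^2 + 4·v]].
At the point, J = [[-31.0000, -16.0000], [20.0000, 10.2500]].
det J = 2.2500.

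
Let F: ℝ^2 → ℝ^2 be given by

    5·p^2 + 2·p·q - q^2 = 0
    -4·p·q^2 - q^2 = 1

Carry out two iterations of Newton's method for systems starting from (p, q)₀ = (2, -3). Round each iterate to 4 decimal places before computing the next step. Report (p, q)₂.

At (2, -3): F = (-1.0000, -82.0000).
Jacobian J = [[10·p + 2·q, 2·p - 2·q], [-4·q^2, -8·p·q - 2·q]].
At the point, J = [[14.0000, 10.0000], [-36.0000, 54.0000]] (det J = 1116.0000).
Solving J·Δ = −F gives Δ = (-0.6864, 1.0609).
Then the next iterate is (p, q)₁ = (1.3136, -1.9391).
Round to (1.3136, -1.9391) and repeat: F = (-0.226788, -24.517225), J = [[9.2578, 6.5054], [-15.040435, 24.255814]].
Δ = (-0.4776, 0.7146), so (p, q)₂ = (0.8360, -1.2245).

(0.8360, -1.2245)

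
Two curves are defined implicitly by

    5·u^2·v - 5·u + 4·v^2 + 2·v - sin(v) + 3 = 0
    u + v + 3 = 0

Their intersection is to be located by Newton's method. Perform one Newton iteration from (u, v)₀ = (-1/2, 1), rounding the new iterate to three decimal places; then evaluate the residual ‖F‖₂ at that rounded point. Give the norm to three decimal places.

2.540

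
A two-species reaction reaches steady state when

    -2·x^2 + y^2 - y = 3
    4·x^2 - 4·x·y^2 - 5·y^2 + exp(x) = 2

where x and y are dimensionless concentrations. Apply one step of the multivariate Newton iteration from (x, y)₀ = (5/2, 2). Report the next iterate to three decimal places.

At (5/2, 2): F = (-13.500, -24.81751).
Jacobian J = [[-4·x, 2·y - 1], [8·x - 4·y^2 + exp(x), -8·x·y - 10·y]].
At the point, J = [[-10.000, 3.000], [16.18249, -60.000]] (det J = 551.45252).
Solving J·Δ = −F gives Δ = (-1.604, -0.846).
Then the next iterate is (x, y)₁ = (0.896, 1.154).

(0.896, 1.154)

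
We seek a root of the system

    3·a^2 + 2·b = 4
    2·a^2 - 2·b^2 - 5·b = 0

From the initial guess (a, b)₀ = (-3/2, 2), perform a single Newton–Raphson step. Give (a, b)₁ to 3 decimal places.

(-1.029, 0.744)

At (-3/2, 2): F = (6.750, -13.500).
Jacobian J = [[6·a, 2], [4·a, -4·b - 5]].
At the point, J = [[-9.000, 2.000], [-6.000, -13.000]] (det J = 129.000).
Solving J·Δ = −F gives Δ = (0.471, -1.256).
Then the next iterate is (a, b)₁ = (-1.029, 0.744).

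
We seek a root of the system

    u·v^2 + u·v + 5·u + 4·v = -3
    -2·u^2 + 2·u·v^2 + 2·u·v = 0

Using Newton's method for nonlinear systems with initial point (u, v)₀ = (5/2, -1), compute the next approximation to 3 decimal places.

At (5/2, -1): F = (11.500, -12.500).
Jacobian J = [[v^2 + v + 5, 2·u·v + u + 4], [-4·u + 2·v^2 + 2·v, 4·u·v + 2·u]].
At the point, J = [[5.000, 1.500], [-10.000, -5.000]] (det J = -10.000).
Solving J·Δ = −F gives Δ = (-3.875, 5.250).
Then the next iterate is (u, v)₁ = (-1.375, 4.250).

(-1.375, 4.250)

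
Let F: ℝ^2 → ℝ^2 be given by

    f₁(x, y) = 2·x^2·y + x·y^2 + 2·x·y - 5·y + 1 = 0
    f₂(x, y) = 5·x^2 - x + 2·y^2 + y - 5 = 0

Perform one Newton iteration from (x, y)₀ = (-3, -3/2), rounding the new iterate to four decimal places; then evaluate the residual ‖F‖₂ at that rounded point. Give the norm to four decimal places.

14.0325

At (-3, -3/2): F = (-16.2500, 46.0000).
Jacobian J = [[4·x·y + y^2 + 2·y, 2·x^2 + 2·x·y + 2·x - 5], [10·x - 1, 4·y + 1]].
At the point, J = [[17.2500, 16.0000], [-31.0000, -5.0000]] (det J = 409.7500).
Solving J·Δ = −F gives Δ = (1.5979, -0.7071).
Then the next iterate is (x, y)₁ = (-1.4021, -2.2071).
Re-evaluating at (-1.4021, -2.2071): F = (2.716807, 13.767003), so ‖F‖₂ = 14.0325.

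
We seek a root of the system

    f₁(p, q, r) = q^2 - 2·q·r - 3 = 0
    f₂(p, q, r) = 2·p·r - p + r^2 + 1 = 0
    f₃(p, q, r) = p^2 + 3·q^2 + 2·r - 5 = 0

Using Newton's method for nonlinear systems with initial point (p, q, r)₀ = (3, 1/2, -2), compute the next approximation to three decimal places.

At (3, 1/2, -2): F = (-0.750, -10.000, 0.750).
Jacobian J = [[0, 2·q - 2·r, -2·q], [2·r - 1, 0, 2·p + 2·r], [2·p, 6·q, 2]].
At the point, J = [[0.000, 5.000, -1.000], [-5.000, 0.000, 2.000], [6.000, 3.000, 2.000]] (det J = 125.000).
Solving J·Δ = −F gives Δ = (-1.136, 0.582, 2.160).
Then the next iterate is (p, q, r)₁ = (1.864, 1.082, 0.160).

(1.864, 1.082, 0.160)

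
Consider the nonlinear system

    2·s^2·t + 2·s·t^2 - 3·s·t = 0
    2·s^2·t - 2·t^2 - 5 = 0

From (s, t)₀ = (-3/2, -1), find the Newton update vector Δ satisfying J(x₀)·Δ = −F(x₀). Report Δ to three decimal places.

At (-3/2, -1): F = (-12.000, -11.500).
Jacobian J = [[4·s·t + 2·t^2 - 3·t, 2·s^2 + 4·s·t - 3·s], [4·s·t, 2·s^2 - 4·t]].
At the point, J = [[11.000, 15.000], [6.000, 8.500]] (det J = 3.500).
Solving J·Δ = −F gives Δ = (-20.143, 15.571).

(-20.143, 15.571)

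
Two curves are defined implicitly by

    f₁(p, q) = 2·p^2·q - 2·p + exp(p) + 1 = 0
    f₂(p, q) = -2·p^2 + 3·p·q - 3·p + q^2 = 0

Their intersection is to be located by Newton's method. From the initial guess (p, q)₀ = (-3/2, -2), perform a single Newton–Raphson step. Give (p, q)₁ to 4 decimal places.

At (-3/2, -2): F = (-4.776870, 13.0000).
Jacobian J = [[4·p·q + exp(p) - 2, 2·p^2], [-4·p + 3·q - 3, 3·p + 2·q]].
At the point, J = [[10.223130, 4.5000], [-3.0000, -8.5000]] (det J = -73.396606).
Solving J·Δ = −F gives Δ = (-0.2438, 1.6155).
Then the next iterate is (p, q)₁ = (-1.7438, -0.3845).

(-1.7438, -0.3845)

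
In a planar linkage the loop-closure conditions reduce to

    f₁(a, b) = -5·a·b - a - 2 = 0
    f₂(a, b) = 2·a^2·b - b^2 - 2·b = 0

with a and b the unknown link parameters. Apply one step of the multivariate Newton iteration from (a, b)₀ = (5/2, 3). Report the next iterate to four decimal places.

(2.1955, 0.0297)

At (5/2, 3): F = (-42.0000, 22.5000).
Jacobian J = [[-5·b - 1, -5·a], [4·a·b, 2·a^2 - 2·b - 2]].
At the point, J = [[-16.0000, -12.5000], [30.0000, 4.5000]] (det J = 303.0000).
Solving J·Δ = −F gives Δ = (-0.3045, -2.9703).
Then the next iterate is (a, b)₁ = (2.1955, 0.0297).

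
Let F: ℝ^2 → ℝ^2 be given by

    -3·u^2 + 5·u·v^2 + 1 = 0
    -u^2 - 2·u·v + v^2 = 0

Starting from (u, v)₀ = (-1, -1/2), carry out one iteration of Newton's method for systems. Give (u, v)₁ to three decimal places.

(-0.290, -0.879)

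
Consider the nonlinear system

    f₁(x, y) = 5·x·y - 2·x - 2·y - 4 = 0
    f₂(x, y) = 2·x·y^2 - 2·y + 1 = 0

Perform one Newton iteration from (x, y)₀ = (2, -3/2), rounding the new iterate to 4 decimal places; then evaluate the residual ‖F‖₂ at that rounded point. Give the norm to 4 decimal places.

4.9284

At (2, -3/2): F = (-20.0000, 13.0000).
Jacobian J = [[5·y - 2, 5·x - 2], [2·y^2, 4·x·y - 2]].
At the point, J = [[-9.5000, 8.0000], [4.5000, -14.0000]] (det J = 97.0000).
Solving J·Δ = −F gives Δ = (-1.8144, 0.3454).
Then the next iterate is (x, y)₁ = (0.1856, -1.1546).
Re-evaluating at (0.1856, -1.1546): F = (-3.133469, 3.804047), so ‖F‖₂ = 4.9284.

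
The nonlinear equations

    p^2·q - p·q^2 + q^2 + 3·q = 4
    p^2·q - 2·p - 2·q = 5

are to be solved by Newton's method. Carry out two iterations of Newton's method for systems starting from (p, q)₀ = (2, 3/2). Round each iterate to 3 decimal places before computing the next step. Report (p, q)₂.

(3.566, -2.213)

At (2, 3/2): F = (4.250, -6.000).
Jacobian J = [[2·p·q - q^2, p^2 - 2·p·q + 2·q + 3], [2·p·q - 2, p^2 - 2]].
At the point, J = [[3.750, 4.000], [4.000, 2.000]] (det J = -8.500).
Solving J·Δ = −F gives Δ = (3.824, -4.647).
Then the next iterate is (p, q)₁ = (5.824, -3.147).
Round to (5.824, -3.147) and repeat: F = (-167.95903, -117.09702), J = [[-46.55987, 67.28123], [-38.65626, 31.91898]].
Δ = (-2.258, 0.934), so (p, q)₂ = (3.566, -2.213).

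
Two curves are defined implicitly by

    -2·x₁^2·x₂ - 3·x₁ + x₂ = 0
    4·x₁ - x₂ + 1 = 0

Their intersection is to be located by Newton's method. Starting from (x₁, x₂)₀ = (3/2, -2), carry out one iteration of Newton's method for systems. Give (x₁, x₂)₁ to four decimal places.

(-4.3000, -16.2000)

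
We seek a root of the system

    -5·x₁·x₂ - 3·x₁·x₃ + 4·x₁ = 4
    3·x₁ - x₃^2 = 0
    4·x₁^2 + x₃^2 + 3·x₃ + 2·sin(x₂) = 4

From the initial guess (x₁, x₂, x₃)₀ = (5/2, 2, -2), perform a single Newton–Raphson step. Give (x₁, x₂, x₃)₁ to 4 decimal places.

At (5/2, 2, -2): F = (-4.0000, 3.5000, 20.818595).
Jacobian J = [[-5·x₂ - 3·x₃ + 4, -5·x₁, -3·x₁], [3, 0, -2·x₃], [8·x₁, 2·cos(x₂), 2·x₃ + 3]].
At the point, J = [[0.0000, -12.5000, -7.5000], [3.0000, 0.0000, 4.0000], [20.0000, -0.832294, -1.0000]] (det J = -1018.773392).
Solving J·Δ = −F gives Δ = (-1.0563, -0.2703, -0.0828).
Then the next iterate is (x₁, x₂, x₃)₁ = (1.4437, 1.7297, -2.0828).

(1.4437, 1.7297, -2.0828)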